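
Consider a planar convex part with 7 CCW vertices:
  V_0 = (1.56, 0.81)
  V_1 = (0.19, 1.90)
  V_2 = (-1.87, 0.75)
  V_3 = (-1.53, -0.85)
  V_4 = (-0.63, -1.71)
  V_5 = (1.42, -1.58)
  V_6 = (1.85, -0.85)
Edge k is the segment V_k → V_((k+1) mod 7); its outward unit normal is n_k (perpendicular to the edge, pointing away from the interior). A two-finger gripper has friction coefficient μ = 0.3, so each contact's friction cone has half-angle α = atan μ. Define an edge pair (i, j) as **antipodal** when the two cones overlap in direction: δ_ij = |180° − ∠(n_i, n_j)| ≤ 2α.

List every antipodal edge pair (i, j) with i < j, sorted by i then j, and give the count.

count = 4; pairs: (0,3), (1,4), (1,5), (2,6)

α = atan 0.3 = 16.70°;  2α = 33.40°
n_0 = (+0.6226, +0.7825)
n_1 = (-0.4874, +0.8732)
n_2 = (-0.9782, -0.2079)
n_3 = (-0.6909, -0.7230)
n_4 = (+0.0633, -0.9980)
n_5 = (+0.8616, -0.5075)
n_6 = (+0.9851, +0.1721)
  (0,1): δ = 112.32°  ·
  (0,2): δ = 39.50°  ·
  (0,3): δ = 5.19°  ✓
  (0,4): δ = 42.14°  ·
  (0,5): δ = 98.01°  ·
  (0,6): δ = 138.42°  ·
  (1,2): δ = 107.18°  ·
  (1,3): δ = 72.87°  ·
  (1,4): δ = 25.54°  ✓
  (1,5): δ = 30.33°  ✓
  (1,6): δ = 70.74°  ·
  (2,3): δ = 145.69°  ·
  (2,4): δ = 98.37°  ·
  (2,5): δ = 42.50°  ·
  (2,6): δ = 2.09°  ✓
  (3,4): δ = 132.67°  ·
  (3,5): δ = 76.80°  ·
  (3,6): δ = 36.39°  ·
  (4,5): δ = 124.13°  ·
  (4,6): δ = 83.72°  ·
  (5,6): δ = 139.59°  ·
antipodal pairs: 4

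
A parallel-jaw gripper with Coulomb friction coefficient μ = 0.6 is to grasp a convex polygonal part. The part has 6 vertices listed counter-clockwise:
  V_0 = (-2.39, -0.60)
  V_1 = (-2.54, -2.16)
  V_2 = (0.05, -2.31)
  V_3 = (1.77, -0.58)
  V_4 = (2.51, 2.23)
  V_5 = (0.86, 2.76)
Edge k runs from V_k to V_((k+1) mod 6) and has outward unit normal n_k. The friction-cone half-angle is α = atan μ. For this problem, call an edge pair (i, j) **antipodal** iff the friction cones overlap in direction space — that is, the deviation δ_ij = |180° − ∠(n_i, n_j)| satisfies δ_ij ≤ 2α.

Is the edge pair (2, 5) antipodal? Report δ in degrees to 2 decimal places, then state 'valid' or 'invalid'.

α = atan 0.6 = 30.96°;  2α = 61.93°
edge 2: e_2 = (+1.72, +1.73);  n_2 = (+0.7092, -0.7051)
edge 5: e_5 = (-3.25, -3.36);  n_5 = (-0.7188, +0.6952)
∠(n_2, n_5) = 179.21°
δ = |180° − 179.21°| = 0.79°
0.79° ≤ 2α = 61.93°  →  valid

δ = 0.79°, valid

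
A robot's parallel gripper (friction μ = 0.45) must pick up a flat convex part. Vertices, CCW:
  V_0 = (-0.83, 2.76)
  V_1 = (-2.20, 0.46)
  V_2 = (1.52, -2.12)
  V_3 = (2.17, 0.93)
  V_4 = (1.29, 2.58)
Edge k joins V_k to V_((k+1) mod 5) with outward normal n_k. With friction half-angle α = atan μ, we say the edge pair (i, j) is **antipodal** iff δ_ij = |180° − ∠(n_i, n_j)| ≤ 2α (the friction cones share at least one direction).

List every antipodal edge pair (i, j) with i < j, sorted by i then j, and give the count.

count = 3; pairs: (0,2), (1,3), (1,4)

α = atan 0.45 = 24.23°;  2α = 48.46°
n_0 = (-0.8591, +0.5117)
n_1 = (-0.5699, -0.8217)
n_2 = (+0.9780, -0.2084)
n_3 = (+0.8824, +0.4706)
n_4 = (+0.0846, +0.9964)
  (0,1): δ = 93.96°  ·
  (0,2): δ = 18.75°  ✓
  (0,3): δ = 58.85°  ·
  (0,4): δ = 115.93°  ·
  (1,2): δ = 67.29°  ·
  (1,3): δ = 27.18°  ✓
  (1,4): δ = 29.89°  ✓
  (2,3): δ = 139.90°  ·
  (2,4): δ = 82.82°  ·
  (3,4): δ = 122.93°  ·
antipodal pairs: 3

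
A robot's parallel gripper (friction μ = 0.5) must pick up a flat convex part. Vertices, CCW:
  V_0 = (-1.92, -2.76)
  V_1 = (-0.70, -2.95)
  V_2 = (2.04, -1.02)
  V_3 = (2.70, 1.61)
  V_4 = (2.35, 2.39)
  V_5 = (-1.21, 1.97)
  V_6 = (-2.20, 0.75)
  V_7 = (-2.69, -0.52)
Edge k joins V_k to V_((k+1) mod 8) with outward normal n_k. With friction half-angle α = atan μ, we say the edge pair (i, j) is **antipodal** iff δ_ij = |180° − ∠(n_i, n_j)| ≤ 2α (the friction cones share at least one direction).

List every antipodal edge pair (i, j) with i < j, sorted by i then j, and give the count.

α = atan 0.5 = 26.57°;  2α = 53.13°
n_0 = (-0.1539, -0.9881)
n_1 = (+0.5759, -0.8175)
n_2 = (+0.9699, -0.2434)
n_3 = (+0.9124, +0.4094)
n_4 = (-0.1172, +0.9931)
n_5 = (-0.7765, +0.6301)
n_6 = (-0.9330, +0.3600)
n_7 = (-0.9457, -0.3251)
  (0,1): δ = 135.99°  ·
  (0,2): δ = 95.24°  ·
  (0,3): δ = 56.98°  ·
  (0,4): δ = 15.58°  ✓
  (0,5): δ = 59.79°  ·
  (0,6): δ = 77.75°  ·
  (0,7): δ = 117.82°  ·
  (1,2): δ = 139.25°  ·
  (1,3): δ = 100.99°  ·
  (1,4): δ = 28.43°  ✓
  (1,5): δ = 15.78°  ✓
  (1,6): δ = 33.74°  ✓
  (1,7): δ = 73.81°  ·
  (2,3): δ = 141.75°  ·
  (2,4): δ = 69.18°  ·
  (2,5): δ = 24.97°  ✓
  (2,6): δ = 7.01°  ✓
  (2,7): δ = 33.06°  ✓
  (3,4): δ = 107.44°  ·
  (3,5): δ = 63.23°  ·
  (3,6): δ = 45.26°  ✓
  (3,7): δ = 5.20°  ✓
  (4,5): δ = 135.79°  ·
  (4,6): δ = 117.83°  ·
  (4,7): δ = 77.76°  ·
  (5,6): δ = 162.04°  ·
  (5,7): δ = 121.97°  ·
  (6,7): δ = 139.93°  ·
antipodal pairs: 9

count = 9; pairs: (0,4), (1,4), (1,5), (1,6), (2,5), (2,6), (2,7), (3,6), (3,7)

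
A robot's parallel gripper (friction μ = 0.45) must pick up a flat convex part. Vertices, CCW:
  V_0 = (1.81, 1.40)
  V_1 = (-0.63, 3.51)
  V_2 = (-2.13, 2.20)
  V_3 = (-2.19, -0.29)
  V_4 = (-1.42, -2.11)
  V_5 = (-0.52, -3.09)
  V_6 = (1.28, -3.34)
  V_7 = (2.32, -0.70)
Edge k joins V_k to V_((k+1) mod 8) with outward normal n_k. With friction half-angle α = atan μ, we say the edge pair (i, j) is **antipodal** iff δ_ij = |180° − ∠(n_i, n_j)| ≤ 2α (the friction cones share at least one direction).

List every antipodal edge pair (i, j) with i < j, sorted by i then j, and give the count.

α = atan 0.45 = 24.23°;  2α = 48.46°
n_0 = (+0.6541, +0.7564)
n_1 = (-0.6578, +0.7532)
n_2 = (-0.9997, +0.0241)
n_3 = (-0.9210, -0.3896)
n_4 = (-0.7365, -0.6764)
n_5 = (-0.1376, -0.9905)
n_6 = (+0.9304, -0.3665)
n_7 = (+0.9718, +0.2360)
  (0,1): δ = 98.02°  ·
  (0,2): δ = 50.53°  ·
  (0,3): δ = 26.22°  ✓
  (0,4): δ = 6.58°  ✓
  (0,5): δ = 32.94°  ✓
  (0,6): δ = 109.35°  ·
  (0,7): δ = 144.50°  ·
  (1,2): δ = 132.51°  ·
  (1,3): δ = 108.20°  ·
  (1,4): δ = 88.57°  ·
  (1,5): δ = 49.04°  ·
  (1,6): δ = 27.37°  ✓
  (1,7): δ = 62.52°  ·
  (2,3): δ = 155.69°  ·
  (2,4): δ = 136.06°  ·
  (2,5): δ = 96.53°  ·
  (2,6): δ = 20.12°  ✓
  (2,7): δ = 15.03°  ✓
  (3,4): δ = 160.37°  ·
  (3,5): δ = 120.84°  ·
  (3,6): δ = 44.43°  ✓
  (3,7): δ = 9.28°  ✓
  (4,5): δ = 140.47°  ·
  (4,6): δ = 64.06°  ·
  (4,7): δ = 28.91°  ✓
  (5,6): δ = 103.59°  ·
  (5,7): δ = 68.44°  ·
  (6,7): δ = 144.85°  ·
antipodal pairs: 9

count = 9; pairs: (0,3), (0,4), (0,5), (1,6), (2,6), (2,7), (3,6), (3,7), (4,7)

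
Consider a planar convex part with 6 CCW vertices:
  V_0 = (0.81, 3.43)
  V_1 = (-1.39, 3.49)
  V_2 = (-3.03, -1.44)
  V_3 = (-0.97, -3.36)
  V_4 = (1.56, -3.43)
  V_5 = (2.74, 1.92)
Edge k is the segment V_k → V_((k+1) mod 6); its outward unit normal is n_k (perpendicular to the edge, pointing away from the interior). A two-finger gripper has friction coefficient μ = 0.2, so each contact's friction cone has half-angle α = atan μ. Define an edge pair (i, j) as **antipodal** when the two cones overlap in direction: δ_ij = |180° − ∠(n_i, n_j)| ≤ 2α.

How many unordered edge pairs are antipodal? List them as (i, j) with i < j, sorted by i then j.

count = 3; pairs: (0,3), (1,4), (2,5)

α = atan 0.2 = 11.31°;  2α = 22.62°
n_0 = (+0.0273, +0.9996)
n_1 = (-0.9489, +0.3157)
n_2 = (-0.6818, -0.7315)
n_3 = (-0.0277, -0.9996)
n_4 = (+0.9765, -0.2154)
n_5 = (+0.6162, +0.7876)
  (0,1): δ = 106.84°  ·
  (0,2): δ = 41.42°  ·
  (0,3): δ = 0.02°  ✓
  (0,4): δ = 79.12°  ·
  (0,5): δ = 143.52°  ·
  (1,2): δ = 114.59°  ·
  (1,3): δ = 73.18°  ·
  (1,4): δ = 5.96°  ✓
  (1,5): δ = 70.36°  ·
  (2,3): δ = 138.60°  ·
  (2,4): δ = 59.45°  ·
  (2,5): δ = 4.95°  ✓
  (3,4): δ = 100.85°  ·
  (3,5): δ = 36.45°  ·
  (4,5): δ = 115.60°  ·
antipodal pairs: 3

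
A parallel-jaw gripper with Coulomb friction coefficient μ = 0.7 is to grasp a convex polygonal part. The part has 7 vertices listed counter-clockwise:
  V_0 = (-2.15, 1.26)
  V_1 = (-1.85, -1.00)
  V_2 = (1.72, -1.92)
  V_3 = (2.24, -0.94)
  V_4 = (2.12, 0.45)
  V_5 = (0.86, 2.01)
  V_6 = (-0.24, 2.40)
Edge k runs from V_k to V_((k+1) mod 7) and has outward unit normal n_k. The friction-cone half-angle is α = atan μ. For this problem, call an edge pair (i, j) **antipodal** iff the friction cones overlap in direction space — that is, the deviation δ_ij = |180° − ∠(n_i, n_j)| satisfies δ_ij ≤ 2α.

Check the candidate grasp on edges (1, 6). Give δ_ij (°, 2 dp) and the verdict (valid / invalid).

δ = 45.28°, valid

α = atan 0.7 = 34.99°;  2α = 69.98°
edge 1: e_1 = (+3.57, -0.92);  n_1 = (-0.2495, -0.9684)
edge 6: e_6 = (-1.91, -1.14);  n_6 = (-0.5125, +0.8587)
∠(n_1, n_6) = 134.72°
δ = |180° − 134.72°| = 45.28°
45.28° ≤ 2α = 69.98°  →  valid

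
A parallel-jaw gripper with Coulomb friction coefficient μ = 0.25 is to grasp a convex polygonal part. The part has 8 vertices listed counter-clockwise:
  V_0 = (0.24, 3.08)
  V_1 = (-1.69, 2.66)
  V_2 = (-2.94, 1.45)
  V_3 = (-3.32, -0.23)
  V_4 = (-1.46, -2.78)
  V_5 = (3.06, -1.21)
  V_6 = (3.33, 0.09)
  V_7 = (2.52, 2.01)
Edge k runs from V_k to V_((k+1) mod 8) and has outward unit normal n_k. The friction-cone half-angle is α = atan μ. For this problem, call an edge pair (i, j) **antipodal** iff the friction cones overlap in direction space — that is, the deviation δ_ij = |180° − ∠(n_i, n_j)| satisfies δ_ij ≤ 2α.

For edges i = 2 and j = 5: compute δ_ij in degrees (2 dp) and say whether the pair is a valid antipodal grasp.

α = atan 0.25 = 14.04°;  2α = 28.07°
edge 2: e_2 = (-0.38, -1.68);  n_2 = (-0.9754, +0.2206)
edge 5: e_5 = (+0.27, +1.30);  n_5 = (+0.9791, -0.2034)
∠(n_2, n_5) = 178.99°
δ = |180° − 178.99°| = 1.01°
1.01° ≤ 2α = 28.07°  →  valid

δ = 1.01°, valid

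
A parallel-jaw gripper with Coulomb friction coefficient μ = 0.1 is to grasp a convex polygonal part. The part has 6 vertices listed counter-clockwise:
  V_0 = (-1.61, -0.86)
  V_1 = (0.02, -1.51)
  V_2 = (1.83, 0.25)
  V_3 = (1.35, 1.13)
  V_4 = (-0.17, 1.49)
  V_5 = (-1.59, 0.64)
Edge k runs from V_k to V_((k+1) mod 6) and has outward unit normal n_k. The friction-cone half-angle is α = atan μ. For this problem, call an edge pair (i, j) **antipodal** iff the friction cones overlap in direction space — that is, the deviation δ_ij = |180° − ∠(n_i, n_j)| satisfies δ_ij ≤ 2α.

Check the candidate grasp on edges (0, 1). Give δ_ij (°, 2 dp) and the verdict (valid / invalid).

α = atan 0.1 = 5.71°;  2α = 11.42°
edge 0: e_0 = (+1.63, -0.65);  n_0 = (-0.3704, -0.9289)
edge 1: e_1 = (+1.81, +1.76);  n_1 = (+0.6971, -0.7169)
∠(n_0, n_1) = 65.94°
δ = |180° − 65.94°| = 114.06°
114.06° > 2α = 11.42°  →  invalid

δ = 114.06°, invalid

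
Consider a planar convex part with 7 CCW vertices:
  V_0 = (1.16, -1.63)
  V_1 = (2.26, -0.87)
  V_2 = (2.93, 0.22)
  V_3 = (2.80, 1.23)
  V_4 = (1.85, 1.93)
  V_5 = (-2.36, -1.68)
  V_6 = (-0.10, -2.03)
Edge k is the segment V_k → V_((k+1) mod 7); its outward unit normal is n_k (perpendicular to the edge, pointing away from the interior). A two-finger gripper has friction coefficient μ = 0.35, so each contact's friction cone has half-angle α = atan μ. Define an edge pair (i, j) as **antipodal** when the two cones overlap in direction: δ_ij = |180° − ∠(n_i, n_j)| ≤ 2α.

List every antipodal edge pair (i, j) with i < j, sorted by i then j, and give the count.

count = 4; pairs: (0,4), (1,4), (3,5), (4,6)

α = atan 0.35 = 19.29°;  2α = 38.58°
n_0 = (+0.5684, -0.8227)
n_1 = (+0.8519, -0.5237)
n_2 = (+0.9918, +0.1277)
n_3 = (+0.5932, +0.8051)
n_4 = (-0.6509, +0.7591)
n_5 = (-0.1530, -0.9882)
n_6 = (+0.3026, -0.9531)
  (0,1): δ = 156.22°  ·
  (0,2): δ = 117.31°  ·
  (0,3): δ = 71.03°  ·
  (0,4): δ = 5.97°  ✓
  (0,5): δ = 136.56°  ·
  (0,6): δ = 162.97°  ·
  (1,2): δ = 141.09°  ·
  (1,3): δ = 94.81°  ·
  (1,4): δ = 17.81°  ✓
  (1,5): δ = 112.77°  ·
  (1,6): δ = 139.19°  ·
  (2,3): δ = 133.72°  ·
  (2,4): δ = 56.72°  ·
  (2,5): δ = 73.86°  ·
  (2,6): δ = 100.28°  ·
  (3,4): δ = 103.00°  ·
  (3,5): δ = 27.58°  ✓
  (3,6): δ = 54.00°  ·
  (4,5): δ = 49.42°  ·
  (4,6): δ = 23.00°  ✓
  (5,6): δ = 153.58°  ·
antipodal pairs: 4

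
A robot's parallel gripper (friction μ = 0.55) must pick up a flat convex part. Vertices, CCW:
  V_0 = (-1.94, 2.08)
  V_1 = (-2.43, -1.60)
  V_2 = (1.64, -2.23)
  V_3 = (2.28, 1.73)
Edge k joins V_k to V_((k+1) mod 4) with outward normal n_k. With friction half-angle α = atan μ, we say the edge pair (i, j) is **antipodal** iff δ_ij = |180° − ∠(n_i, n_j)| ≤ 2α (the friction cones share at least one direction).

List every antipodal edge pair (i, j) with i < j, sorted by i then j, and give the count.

count = 2; pairs: (0,2), (1,3)

α = atan 0.55 = 28.81°;  2α = 57.62°
n_0 = (-0.9913, +0.1320)
n_1 = (-0.1530, -0.9882)
n_2 = (+0.9872, -0.1595)
n_3 = (+0.0827, +0.9966)
  (0,1): δ = 91.21°  ·
  (0,2): δ = 1.60°  ✓
  (0,3): δ = 92.84°  ·
  (1,2): δ = 90.38°  ·
  (1,3): δ = 4.06°  ✓
  (2,3): δ = 85.56°  ·
antipodal pairs: 2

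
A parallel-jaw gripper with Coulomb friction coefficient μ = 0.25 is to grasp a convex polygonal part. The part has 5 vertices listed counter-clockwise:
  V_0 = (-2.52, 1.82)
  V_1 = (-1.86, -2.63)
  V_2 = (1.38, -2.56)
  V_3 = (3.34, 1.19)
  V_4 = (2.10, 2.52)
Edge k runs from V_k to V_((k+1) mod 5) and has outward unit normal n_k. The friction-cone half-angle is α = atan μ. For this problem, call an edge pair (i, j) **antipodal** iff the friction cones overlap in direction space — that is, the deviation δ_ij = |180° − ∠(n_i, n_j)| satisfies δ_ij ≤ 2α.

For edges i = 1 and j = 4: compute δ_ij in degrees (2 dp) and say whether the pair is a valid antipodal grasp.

α = atan 0.25 = 14.04°;  2α = 28.07°
edge 1: e_1 = (+3.24, +0.07);  n_1 = (+0.0216, -0.9998)
edge 4: e_4 = (-4.62, -0.70);  n_4 = (-0.1498, +0.9887)
∠(n_1, n_4) = 172.62°
δ = |180° − 172.62°| = 7.38°
7.38° ≤ 2α = 28.07°  →  valid

δ = 7.38°, valid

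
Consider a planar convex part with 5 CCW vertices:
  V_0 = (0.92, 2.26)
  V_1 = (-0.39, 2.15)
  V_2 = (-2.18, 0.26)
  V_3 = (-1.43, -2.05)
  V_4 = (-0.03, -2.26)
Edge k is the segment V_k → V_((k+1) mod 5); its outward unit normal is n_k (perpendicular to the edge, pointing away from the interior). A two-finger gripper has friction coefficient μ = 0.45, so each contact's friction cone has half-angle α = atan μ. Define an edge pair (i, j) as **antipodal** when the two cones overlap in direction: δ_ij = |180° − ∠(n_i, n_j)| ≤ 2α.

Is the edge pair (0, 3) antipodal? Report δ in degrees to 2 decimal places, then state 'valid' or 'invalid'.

δ = 13.33°, valid

α = atan 0.45 = 24.23°;  2α = 48.46°
edge 0: e_0 = (-1.31, -0.11);  n_0 = (-0.0837, +0.9965)
edge 3: e_3 = (+1.40, -0.21);  n_3 = (-0.1483, -0.9889)
∠(n_0, n_3) = 166.67°
δ = |180° − 166.67°| = 13.33°
13.33° ≤ 2α = 48.46°  →  valid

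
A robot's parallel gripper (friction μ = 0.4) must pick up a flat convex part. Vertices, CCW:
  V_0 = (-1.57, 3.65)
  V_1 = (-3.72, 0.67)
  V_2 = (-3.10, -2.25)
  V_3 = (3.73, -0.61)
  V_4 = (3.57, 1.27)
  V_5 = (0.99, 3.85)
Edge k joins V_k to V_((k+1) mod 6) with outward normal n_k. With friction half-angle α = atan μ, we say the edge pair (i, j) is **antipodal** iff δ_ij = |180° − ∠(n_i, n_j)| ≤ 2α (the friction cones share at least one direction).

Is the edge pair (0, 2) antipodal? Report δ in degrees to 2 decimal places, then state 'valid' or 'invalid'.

δ = 40.69°, valid

α = atan 0.4 = 21.80°;  2α = 43.60°
edge 0: e_0 = (-2.15, -2.98);  n_0 = (-0.8110, +0.5851)
edge 2: e_2 = (+6.83, +1.64);  n_2 = (+0.2335, -0.9724)
∠(n_0, n_2) = 139.31°
δ = |180° − 139.31°| = 40.69°
40.69° ≤ 2α = 43.60°  →  valid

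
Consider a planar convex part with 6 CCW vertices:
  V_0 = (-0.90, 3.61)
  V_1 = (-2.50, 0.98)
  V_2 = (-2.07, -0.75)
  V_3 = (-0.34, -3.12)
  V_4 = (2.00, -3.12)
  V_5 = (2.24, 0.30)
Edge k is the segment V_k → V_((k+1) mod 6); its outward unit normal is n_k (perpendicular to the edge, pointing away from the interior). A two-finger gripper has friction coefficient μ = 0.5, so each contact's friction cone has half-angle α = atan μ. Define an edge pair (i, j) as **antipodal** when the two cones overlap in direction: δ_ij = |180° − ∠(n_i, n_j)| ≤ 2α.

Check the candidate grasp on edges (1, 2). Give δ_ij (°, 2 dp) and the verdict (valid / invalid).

δ = 157.83°, invalid

α = atan 0.5 = 26.57°;  2α = 53.13°
edge 1: e_1 = (+0.43, -1.73);  n_1 = (-0.9705, -0.2412)
edge 2: e_2 = (+1.73, -2.37);  n_2 = (-0.8077, -0.5896)
∠(n_1, n_2) = 22.17°
δ = |180° − 22.17°| = 157.83°
157.83° > 2α = 53.13°  →  invalid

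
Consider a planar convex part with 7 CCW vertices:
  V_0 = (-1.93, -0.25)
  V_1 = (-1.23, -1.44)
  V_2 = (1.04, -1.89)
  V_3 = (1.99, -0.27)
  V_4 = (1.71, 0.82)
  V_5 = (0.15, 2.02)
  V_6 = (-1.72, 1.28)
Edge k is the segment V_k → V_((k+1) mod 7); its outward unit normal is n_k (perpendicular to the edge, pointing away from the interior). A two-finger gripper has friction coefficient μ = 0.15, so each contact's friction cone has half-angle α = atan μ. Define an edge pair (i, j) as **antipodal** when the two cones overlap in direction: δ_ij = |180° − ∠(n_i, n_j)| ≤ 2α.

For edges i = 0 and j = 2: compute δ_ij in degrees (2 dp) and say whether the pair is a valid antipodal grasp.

α = atan 0.15 = 8.53°;  2α = 17.06°
edge 0: e_0 = (+0.70, -1.19);  n_0 = (-0.8619, -0.5070)
edge 2: e_2 = (+0.95, +1.62);  n_2 = (+0.8626, -0.5059)
∠(n_0, n_2) = 119.15°
δ = |180° − 119.15°| = 60.85°
60.85° > 2α = 17.06°  →  invalid

δ = 60.85°, invalid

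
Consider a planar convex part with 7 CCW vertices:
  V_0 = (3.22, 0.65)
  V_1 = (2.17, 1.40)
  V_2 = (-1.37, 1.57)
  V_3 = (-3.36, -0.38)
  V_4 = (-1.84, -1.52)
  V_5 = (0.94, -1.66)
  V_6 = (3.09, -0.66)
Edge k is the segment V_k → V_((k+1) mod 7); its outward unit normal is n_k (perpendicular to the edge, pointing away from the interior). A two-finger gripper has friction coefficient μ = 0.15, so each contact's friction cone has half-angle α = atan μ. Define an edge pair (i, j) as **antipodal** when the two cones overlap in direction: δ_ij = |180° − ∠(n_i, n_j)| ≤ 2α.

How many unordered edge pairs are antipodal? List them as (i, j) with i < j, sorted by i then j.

α = atan 0.15 = 8.53°;  2α = 17.06°
n_0 = (+0.5812, +0.8137)
n_1 = (+0.0480, +0.9988)
n_2 = (-0.6999, +0.7142)
n_3 = (-0.6000, -0.8000)
n_4 = (-0.0503, -0.9987)
n_5 = (+0.4217, -0.9067)
n_6 = (+0.9951, -0.0988)
  (0,1): δ = 147.21°  ·
  (0,2): δ = 100.04°  ·
  (0,3): δ = 1.33°  ✓
  (0,4): δ = 32.65°  ·
  (0,5): δ = 60.48°  ·
  (0,6): δ = 119.87°  ·
  (1,2): δ = 132.83°  ·
  (1,3): δ = 34.12°  ·
  (1,4): δ = 0.13°  ✓
  (1,5): δ = 27.69°  ·
  (1,6): δ = 87.08°  ·
  (2,3): δ = 81.29°  ·
  (2,4): δ = 47.30°  ·
  (2,5): δ = 19.47°  ·
  (2,6): δ = 39.91°  ·
  (3,4): δ = 146.01°  ·
  (3,5): δ = 118.19°  ·
  (3,6): δ = 58.80°  ·
  (4,5): δ = 152.17°  ·
  (4,6): δ = 92.78°  ·
  (5,6): δ = 120.61°  ·
antipodal pairs: 2

count = 2; pairs: (0,3), (1,4)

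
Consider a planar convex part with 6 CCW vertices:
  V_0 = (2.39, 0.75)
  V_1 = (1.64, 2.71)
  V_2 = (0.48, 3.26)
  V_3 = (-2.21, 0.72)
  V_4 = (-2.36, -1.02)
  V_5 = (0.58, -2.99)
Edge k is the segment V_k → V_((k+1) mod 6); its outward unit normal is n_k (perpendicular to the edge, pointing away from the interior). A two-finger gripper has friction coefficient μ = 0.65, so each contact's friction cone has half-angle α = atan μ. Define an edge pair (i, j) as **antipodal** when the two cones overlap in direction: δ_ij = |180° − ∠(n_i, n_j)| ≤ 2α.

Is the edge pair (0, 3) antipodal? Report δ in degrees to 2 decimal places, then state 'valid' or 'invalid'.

δ = 25.87°, valid

α = atan 0.65 = 33.02°;  2α = 66.05°
edge 0: e_0 = (-0.75, +1.96);  n_0 = (+0.9340, +0.3574)
edge 3: e_3 = (-0.15, -1.74);  n_3 = (-0.9963, +0.0859)
∠(n_0, n_3) = 154.13°
δ = |180° − 154.13°| = 25.87°
25.87° ≤ 2α = 66.05°  →  valid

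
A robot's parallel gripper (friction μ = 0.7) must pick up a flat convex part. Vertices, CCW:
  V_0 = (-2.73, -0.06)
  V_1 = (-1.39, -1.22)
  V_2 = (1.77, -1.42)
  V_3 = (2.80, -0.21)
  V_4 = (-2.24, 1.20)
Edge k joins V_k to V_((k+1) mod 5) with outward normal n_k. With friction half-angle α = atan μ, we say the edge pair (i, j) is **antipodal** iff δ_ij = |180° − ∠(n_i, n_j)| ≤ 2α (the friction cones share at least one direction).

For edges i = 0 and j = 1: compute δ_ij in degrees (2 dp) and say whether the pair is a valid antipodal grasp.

δ = 142.74°, invalid

α = atan 0.7 = 34.99°;  2α = 69.98°
edge 0: e_0 = (+1.34, -1.16);  n_0 = (-0.6545, -0.7561)
edge 1: e_1 = (+3.16, -0.20);  n_1 = (-0.0632, -0.9980)
∠(n_0, n_1) = 37.26°
δ = |180° − 37.26°| = 142.74°
142.74° > 2α = 69.98°  →  invalid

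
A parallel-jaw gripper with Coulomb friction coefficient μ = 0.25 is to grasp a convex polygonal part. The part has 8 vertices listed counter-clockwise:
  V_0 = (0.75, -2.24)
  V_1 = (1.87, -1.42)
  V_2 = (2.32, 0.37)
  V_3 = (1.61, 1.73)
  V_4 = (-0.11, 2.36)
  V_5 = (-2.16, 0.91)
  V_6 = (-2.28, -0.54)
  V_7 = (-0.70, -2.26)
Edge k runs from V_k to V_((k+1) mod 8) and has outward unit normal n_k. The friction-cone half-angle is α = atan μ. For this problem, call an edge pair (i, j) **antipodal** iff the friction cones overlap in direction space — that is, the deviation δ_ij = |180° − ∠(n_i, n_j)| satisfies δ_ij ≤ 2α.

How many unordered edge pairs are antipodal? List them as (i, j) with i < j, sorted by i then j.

α = atan 0.25 = 14.04°;  2α = 28.07°
n_0 = (+0.5907, -0.8069)
n_1 = (+0.9698, -0.2438)
n_2 = (+0.8865, +0.4628)
n_3 = (+0.3439, +0.9390)
n_4 = (-0.5775, +0.8164)
n_5 = (-0.9966, +0.0825)
n_6 = (-0.7364, -0.6765)
n_7 = (+0.0138, -0.9999)
  (0,1): δ = 140.32°  ·
  (0,2): δ = 98.64°  ·
  (0,3): δ = 56.33°  ·
  (0,4): δ = 0.94°  ✓
  (0,5): δ = 49.06°  ·
  (0,6): δ = 96.36°  ·
  (0,7): δ = 144.58°  ·
  (1,2): δ = 138.32°  ·
  (1,3): δ = 96.01°  ·
  (1,4): δ = 40.62°  ·
  (1,5): δ = 9.38°  ✓
  (1,6): δ = 56.68°  ·
  (1,7): δ = 104.90°  ·
  (2,3): δ = 137.68°  ·
  (2,4): δ = 82.29°  ·
  (2,5): δ = 32.30°  ·
  (2,6): δ = 15.00°  ✓
  (2,7): δ = 63.22°  ·
  (3,4): δ = 124.61°  ·
  (3,5): δ = 74.61°  ·
  (3,6): δ = 27.31°  ✓
  (3,7): δ = 20.91°  ✓
  (4,5): δ = 130.00°  ·
  (4,6): δ = 82.70°  ·
  (4,7): δ = 34.48°  ·
  (5,6): δ = 132.70°  ·
  (5,7): δ = 84.48°  ·
  (6,7): δ = 131.78°  ·
antipodal pairs: 5

count = 5; pairs: (0,4), (1,5), (2,6), (3,6), (3,7)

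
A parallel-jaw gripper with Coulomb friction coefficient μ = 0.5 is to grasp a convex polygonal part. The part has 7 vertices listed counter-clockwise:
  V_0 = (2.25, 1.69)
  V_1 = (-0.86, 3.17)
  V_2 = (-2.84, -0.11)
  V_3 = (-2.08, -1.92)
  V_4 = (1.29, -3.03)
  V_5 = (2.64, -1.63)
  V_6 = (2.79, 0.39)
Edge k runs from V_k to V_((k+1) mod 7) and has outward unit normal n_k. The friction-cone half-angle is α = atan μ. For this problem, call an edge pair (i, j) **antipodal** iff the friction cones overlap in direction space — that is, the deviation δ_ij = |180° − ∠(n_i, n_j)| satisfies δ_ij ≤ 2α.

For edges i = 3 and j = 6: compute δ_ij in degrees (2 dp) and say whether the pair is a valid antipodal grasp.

α = atan 0.5 = 26.57°;  2α = 53.13°
edge 3: e_3 = (+3.37, -1.11);  n_3 = (-0.3128, -0.9498)
edge 6: e_6 = (-0.54, +1.30);  n_6 = (+0.9235, +0.3836)
∠(n_3, n_6) = 130.79°
δ = |180° − 130.79°| = 49.21°
49.21° ≤ 2α = 53.13°  →  valid

δ = 49.21°, valid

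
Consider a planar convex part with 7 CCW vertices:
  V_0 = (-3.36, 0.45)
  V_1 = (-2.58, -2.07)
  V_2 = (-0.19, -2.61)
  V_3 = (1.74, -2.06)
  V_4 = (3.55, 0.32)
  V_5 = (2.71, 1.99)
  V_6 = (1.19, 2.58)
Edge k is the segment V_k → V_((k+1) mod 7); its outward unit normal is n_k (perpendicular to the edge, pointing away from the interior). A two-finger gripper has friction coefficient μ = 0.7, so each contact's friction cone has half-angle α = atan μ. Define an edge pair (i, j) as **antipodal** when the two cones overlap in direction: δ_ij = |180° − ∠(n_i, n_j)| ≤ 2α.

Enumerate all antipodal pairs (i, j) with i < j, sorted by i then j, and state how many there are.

α = atan 0.7 = 34.99°;  2α = 69.98°
n_0 = (-0.9553, -0.2957)
n_1 = (-0.2204, -0.9754)
n_2 = (+0.2741, -0.9617)
n_3 = (+0.7960, -0.6053)
n_4 = (+0.8934, +0.4494)
n_5 = (+0.3619, +0.9322)
n_6 = (-0.4240, +0.9057)
  (0,1): δ = 119.93°  ·
  (0,2): δ = 91.29°  ·
  (0,3): δ = 54.45°  ✓
  (0,4): δ = 9.50°  ✓
  (0,5): δ = 51.59°  ✓
  (0,6): δ = 97.89°  ·
  (1,2): δ = 151.36°  ·
  (1,3): δ = 114.52°  ·
  (1,4): δ = 50.57°  ✓
  (1,5): δ = 8.48°  ✓
  (1,6): δ = 37.82°  ✓
  (2,3): δ = 143.16°  ·
  (2,4): δ = 79.20°  ·
  (2,5): δ = 37.12°  ✓
  (2,6): δ = 9.18°  ✓
  (3,4): δ = 116.04°  ·
  (3,5): δ = 73.96°  ·
  (3,6): δ = 27.66°  ✓
  (4,5): δ = 137.92°  ·
  (4,6): δ = 91.62°  ·
  (5,6): δ = 133.70°  ·
antipodal pairs: 9

count = 9; pairs: (0,3), (0,4), (0,5), (1,4), (1,5), (1,6), (2,5), (2,6), (3,6)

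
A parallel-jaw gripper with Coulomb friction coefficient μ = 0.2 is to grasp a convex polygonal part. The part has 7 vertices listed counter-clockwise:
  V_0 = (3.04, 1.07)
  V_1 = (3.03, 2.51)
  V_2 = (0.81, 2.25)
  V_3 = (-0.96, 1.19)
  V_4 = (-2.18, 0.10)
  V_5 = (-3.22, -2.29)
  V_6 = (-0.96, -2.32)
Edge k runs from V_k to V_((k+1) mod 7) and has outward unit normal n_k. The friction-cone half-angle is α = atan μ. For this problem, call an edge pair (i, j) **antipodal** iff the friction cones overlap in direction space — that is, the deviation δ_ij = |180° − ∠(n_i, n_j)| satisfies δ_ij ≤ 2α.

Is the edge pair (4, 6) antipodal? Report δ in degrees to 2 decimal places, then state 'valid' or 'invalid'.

δ = 26.20°, invalid

α = atan 0.2 = 11.31°;  2α = 22.62°
edge 4: e_4 = (-1.04, -2.39);  n_4 = (-0.9169, +0.3990)
edge 6: e_6 = (+4.00, +3.39);  n_6 = (+0.6465, -0.7629)
∠(n_4, n_6) = 153.80°
δ = |180° − 153.80°| = 26.20°
26.20° > 2α = 22.62°  →  invalid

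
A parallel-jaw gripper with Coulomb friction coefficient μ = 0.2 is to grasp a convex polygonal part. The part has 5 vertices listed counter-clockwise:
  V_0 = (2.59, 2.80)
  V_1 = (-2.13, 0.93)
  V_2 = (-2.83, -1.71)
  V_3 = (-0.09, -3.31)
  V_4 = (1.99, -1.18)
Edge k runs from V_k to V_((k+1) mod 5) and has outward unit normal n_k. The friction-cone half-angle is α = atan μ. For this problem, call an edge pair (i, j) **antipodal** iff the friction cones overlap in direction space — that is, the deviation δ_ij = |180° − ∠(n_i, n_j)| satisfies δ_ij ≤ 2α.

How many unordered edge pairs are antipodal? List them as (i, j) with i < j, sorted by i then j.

α = atan 0.2 = 11.31°;  2α = 22.62°
n_0 = (-0.3683, +0.9297)
n_1 = (-0.9666, +0.2563)
n_2 = (-0.5043, -0.8636)
n_3 = (+0.7155, -0.6987)
n_4 = (+0.9888, -0.1491)
  (0,1): δ = 126.46°  ·
  (0,2): δ = 51.90°  ·
  (0,3): δ = 24.07°  ·
  (0,4): δ = 59.81°  ·
  (1,2): δ = 105.43°  ·
  (1,3): δ = 29.47°  ·
  (1,4): δ = 6.28°  ✓
  (2,3): δ = 104.04°  ·
  (2,4): δ = 68.29°  ·
  (3,4): δ = 144.25°  ·
antipodal pairs: 1

count = 1; pairs: (1,4)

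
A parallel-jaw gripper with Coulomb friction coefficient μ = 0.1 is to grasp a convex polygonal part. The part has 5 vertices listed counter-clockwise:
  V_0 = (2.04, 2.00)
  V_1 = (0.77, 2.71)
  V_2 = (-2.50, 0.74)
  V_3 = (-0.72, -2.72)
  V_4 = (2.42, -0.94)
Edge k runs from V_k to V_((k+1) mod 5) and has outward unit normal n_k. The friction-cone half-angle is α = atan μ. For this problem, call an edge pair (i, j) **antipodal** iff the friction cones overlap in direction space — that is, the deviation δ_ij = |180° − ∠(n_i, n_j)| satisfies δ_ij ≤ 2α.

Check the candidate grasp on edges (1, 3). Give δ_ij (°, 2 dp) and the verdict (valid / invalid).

δ = 1.52°, valid

α = atan 0.1 = 5.71°;  2α = 11.42°
edge 1: e_1 = (-3.27, -1.97);  n_1 = (-0.5160, +0.8566)
edge 3: e_3 = (+3.14, +1.78);  n_3 = (+0.4932, -0.8699)
∠(n_1, n_3) = 178.48°
δ = |180° − 178.48°| = 1.52°
1.52° ≤ 2α = 11.42°  →  valid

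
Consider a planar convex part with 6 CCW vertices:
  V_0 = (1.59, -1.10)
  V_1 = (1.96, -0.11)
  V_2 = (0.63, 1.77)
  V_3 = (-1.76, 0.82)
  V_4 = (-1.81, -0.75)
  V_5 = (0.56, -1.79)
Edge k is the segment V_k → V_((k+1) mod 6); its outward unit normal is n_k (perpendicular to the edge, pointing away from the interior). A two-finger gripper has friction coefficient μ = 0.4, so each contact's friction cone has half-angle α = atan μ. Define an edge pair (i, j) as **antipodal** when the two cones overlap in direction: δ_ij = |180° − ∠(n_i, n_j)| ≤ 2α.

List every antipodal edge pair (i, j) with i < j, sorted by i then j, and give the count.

count = 4; pairs: (0,3), (1,3), (1,4), (2,5)

α = atan 0.4 = 21.80°;  2α = 43.60°
n_0 = (+0.9367, -0.3501)
n_1 = (+0.8164, +0.5775)
n_2 = (-0.3694, +0.9293)
n_3 = (-0.9995, +0.0318)
n_4 = (-0.4018, -0.9157)
n_5 = (+0.5566, -0.8308)
  (0,1): δ = 124.23°  ·
  (0,2): δ = 47.83°  ·
  (0,3): δ = 18.67°  ✓
  (0,4): δ = 86.80°  ·
  (0,5): δ = 144.31°  ·
  (1,2): δ = 103.60°  ·
  (1,3): δ = 37.10°  ✓
  (1,4): δ = 31.03°  ✓
  (1,5): δ = 88.54°  ·
  (2,3): δ = 113.50°  ·
  (2,4): δ = 45.37°  ·
  (2,5): δ = 12.14°  ✓
  (3,4): δ = 111.87°  ·
  (3,5): δ = 54.36°  ·
  (4,5): δ = 122.49°  ·
antipodal pairs: 4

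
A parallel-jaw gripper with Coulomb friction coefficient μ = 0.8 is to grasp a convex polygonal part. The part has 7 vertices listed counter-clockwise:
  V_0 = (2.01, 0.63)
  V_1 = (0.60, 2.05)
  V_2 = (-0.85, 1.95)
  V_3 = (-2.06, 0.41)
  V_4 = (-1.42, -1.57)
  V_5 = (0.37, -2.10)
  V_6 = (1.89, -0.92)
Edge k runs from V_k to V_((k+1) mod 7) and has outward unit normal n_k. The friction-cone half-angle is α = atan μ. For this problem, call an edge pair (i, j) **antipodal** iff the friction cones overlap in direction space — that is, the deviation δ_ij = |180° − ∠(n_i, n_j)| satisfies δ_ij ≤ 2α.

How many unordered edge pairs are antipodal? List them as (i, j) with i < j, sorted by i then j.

count = 10; pairs: (0,3), (0,4), (1,3), (1,4), (1,5), (2,4), (2,5), (2,6), (3,5), (3,6)

α = atan 0.8 = 38.66°;  2α = 77.32°
n_0 = (+0.7096, +0.7046)
n_1 = (-0.0688, +0.9976)
n_2 = (-0.7863, +0.6178)
n_3 = (-0.9515, -0.3076)
n_4 = (-0.2839, -0.9589)
n_5 = (+0.6132, -0.7899)
n_6 = (+0.9970, -0.0772)
  (0,1): δ = 130.85°  ·
  (0,2): δ = 82.95°  ·
  (0,3): δ = 26.89°  ✓
  (0,4): δ = 28.71°  ✓
  (0,5): δ = 83.03°  ·
  (0,6): δ = 130.78°  ·
  (1,2): δ = 132.10°  ·
  (1,3): δ = 76.03°  ✓
  (1,4): δ = 20.44°  ✓
  (1,5): δ = 33.88°  ✓
  (1,6): δ = 81.63°  ·
  (2,3): δ = 123.93°  ·
  (2,4): δ = 68.34°  ✓
  (2,5): δ = 14.02°  ✓
  (2,6): δ = 33.73°  ✓
  (3,4): δ = 124.41°  ·
  (3,5): δ = 70.09°  ✓
  (3,6): δ = 22.34°  ✓
  (4,5): δ = 125.68°  ·
  (4,6): δ = 77.93°  ·
  (5,6): δ = 132.25°  ·
antipodal pairs: 10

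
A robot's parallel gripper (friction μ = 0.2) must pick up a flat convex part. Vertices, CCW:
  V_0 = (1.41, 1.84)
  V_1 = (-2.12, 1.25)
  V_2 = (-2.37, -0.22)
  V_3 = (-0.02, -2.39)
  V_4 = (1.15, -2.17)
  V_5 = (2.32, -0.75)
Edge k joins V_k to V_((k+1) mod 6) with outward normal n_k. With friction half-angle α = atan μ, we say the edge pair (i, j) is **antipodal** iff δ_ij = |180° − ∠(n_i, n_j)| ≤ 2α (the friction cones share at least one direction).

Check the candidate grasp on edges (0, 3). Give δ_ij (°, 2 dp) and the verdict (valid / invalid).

δ = 1.16°, valid

α = atan 0.2 = 11.31°;  2α = 22.62°
edge 0: e_0 = (-3.53, -0.59);  n_0 = (-0.1649, +0.9863)
edge 3: e_3 = (+1.17, +0.22);  n_3 = (+0.1848, -0.9828)
∠(n_0, n_3) = 178.84°
δ = |180° − 178.84°| = 1.16°
1.16° ≤ 2α = 22.62°  →  valid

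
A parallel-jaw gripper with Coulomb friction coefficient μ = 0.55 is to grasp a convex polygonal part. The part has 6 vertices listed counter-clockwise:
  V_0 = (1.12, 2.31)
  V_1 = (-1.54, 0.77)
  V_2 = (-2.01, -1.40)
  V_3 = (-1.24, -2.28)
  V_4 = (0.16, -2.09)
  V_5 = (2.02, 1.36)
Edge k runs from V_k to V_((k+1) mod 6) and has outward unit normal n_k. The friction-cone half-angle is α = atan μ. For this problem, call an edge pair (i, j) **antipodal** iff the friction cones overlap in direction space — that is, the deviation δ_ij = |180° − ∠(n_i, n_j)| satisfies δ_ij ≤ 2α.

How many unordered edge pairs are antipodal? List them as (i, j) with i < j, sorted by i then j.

count = 6; pairs: (0,3), (0,4), (1,4), (1,5), (2,5), (3,5)

α = atan 0.55 = 28.81°;  2α = 57.62°
n_0 = (-0.5010, +0.8654)
n_1 = (-0.9773, +0.2117)
n_2 = (-0.7526, -0.6585)
n_3 = (+0.1345, -0.9909)
n_4 = (+0.8802, -0.4746)
n_5 = (+0.7260, +0.6877)
  (0,1): δ = 132.29°  ·
  (0,2): δ = 78.88°  ·
  (0,3): δ = 22.34°  ✓
  (0,4): δ = 31.60°  ✓
  (0,5): δ = 103.38°  ·
  (1,2): δ = 126.59°  ·
  (1,3): δ = 70.05°  ·
  (1,4): δ = 16.11°  ✓
  (1,5): δ = 55.67°  ✓
  (2,3): δ = 123.46°  ·
  (2,4): δ = 69.52°  ·
  (2,5): δ = 2.27°  ✓
  (3,4): δ = 126.06°  ·
  (3,5): δ = 54.28°  ✓
  (4,5): δ = 108.22°  ·
antipodal pairs: 6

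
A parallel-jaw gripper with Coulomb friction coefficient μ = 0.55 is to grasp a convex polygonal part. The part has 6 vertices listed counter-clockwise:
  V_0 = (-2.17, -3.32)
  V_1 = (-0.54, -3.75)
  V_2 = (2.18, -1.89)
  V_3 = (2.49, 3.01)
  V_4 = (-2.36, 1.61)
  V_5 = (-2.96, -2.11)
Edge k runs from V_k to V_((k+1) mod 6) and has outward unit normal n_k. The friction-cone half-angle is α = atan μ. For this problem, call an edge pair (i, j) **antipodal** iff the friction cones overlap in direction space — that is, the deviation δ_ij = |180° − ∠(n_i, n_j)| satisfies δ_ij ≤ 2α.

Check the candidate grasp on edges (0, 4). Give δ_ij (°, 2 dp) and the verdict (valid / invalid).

α = atan 0.55 = 28.81°;  2α = 57.62°
edge 0: e_0 = (+1.63, -0.43);  n_0 = (-0.2551, -0.9669)
edge 4: e_4 = (-0.60, -3.72);  n_4 = (-0.9872, +0.1592)
∠(n_0, n_4) = 84.38°
δ = |180° − 84.38°| = 95.62°
95.62° > 2α = 57.62°  →  invalid

δ = 95.62°, invalid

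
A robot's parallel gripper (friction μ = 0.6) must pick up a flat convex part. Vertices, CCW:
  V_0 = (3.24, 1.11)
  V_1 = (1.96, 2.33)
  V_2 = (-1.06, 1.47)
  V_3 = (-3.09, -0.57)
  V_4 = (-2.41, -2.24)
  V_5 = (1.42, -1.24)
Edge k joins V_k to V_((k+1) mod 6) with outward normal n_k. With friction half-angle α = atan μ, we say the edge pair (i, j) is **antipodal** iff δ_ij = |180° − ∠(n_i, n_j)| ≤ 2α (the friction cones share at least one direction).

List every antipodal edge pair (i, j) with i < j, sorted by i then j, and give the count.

α = atan 0.6 = 30.96°;  2α = 61.93°
n_0 = (+0.6899, +0.7239)
n_1 = (-0.2739, +0.9618)
n_2 = (-0.7088, +0.7054)
n_3 = (-0.9262, -0.3771)
n_4 = (+0.2526, -0.9676)
n_5 = (+0.7906, -0.6123)
  (0,1): δ = 120.48°  ·
  (0,2): δ = 91.23°  ·
  (0,3): δ = 24.22°  ✓
  (0,4): δ = 58.26°  ✓
  (0,5): δ = 95.87°  ·
  (1,2): δ = 150.75°  ·
  (1,3): δ = 83.74°  ·
  (1,4): δ = 1.26°  ✓
  (1,5): δ = 36.35°  ✓
  (2,3): δ = 112.99°  ·
  (2,4): δ = 30.51°  ✓
  (2,5): δ = 7.10°  ✓
  (3,4): δ = 97.52°  ·
  (3,5): δ = 59.91°  ✓
  (4,5): δ = 142.39°  ·
antipodal pairs: 7

count = 7; pairs: (0,3), (0,4), (1,4), (1,5), (2,4), (2,5), (3,5)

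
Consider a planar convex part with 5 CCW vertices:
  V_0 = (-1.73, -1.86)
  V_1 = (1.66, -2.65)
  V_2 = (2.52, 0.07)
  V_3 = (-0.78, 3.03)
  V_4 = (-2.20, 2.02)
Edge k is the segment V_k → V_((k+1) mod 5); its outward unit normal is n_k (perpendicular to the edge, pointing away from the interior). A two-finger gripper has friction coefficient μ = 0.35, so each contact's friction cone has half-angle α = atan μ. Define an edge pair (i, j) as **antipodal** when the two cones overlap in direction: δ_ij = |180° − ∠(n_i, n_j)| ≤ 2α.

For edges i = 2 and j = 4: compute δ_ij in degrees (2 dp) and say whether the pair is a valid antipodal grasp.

α = atan 0.35 = 19.29°;  2α = 38.58°
edge 2: e_2 = (-3.30, +2.96);  n_2 = (+0.6677, +0.7444)
edge 4: e_4 = (+0.47, -3.88);  n_4 = (-0.9927, -0.1203)
∠(n_2, n_4) = 138.80°
δ = |180° − 138.80°| = 41.20°
41.20° > 2α = 38.58°  →  invalid

δ = 41.20°, invalid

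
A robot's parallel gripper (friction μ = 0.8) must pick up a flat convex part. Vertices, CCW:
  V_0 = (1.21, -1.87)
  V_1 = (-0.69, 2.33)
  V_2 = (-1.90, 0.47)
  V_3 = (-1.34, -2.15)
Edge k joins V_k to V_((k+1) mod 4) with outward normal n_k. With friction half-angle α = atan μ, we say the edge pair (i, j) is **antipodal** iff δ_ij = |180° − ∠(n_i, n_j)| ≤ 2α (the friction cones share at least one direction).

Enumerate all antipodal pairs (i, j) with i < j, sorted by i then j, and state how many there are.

α = atan 0.8 = 38.66°;  2α = 77.32°
n_0 = (+0.9111, +0.4122)
n_1 = (-0.8382, +0.5453)
n_2 = (-0.9779, -0.2090)
n_3 = (+0.1091, -0.9940)
  (0,1): δ = 57.39°  ✓
  (0,2): δ = 12.28°  ✓
  (0,3): δ = 71.93°  ✓
  (1,2): δ = 134.89°  ·
  (1,3): δ = 50.69°  ✓
  (2,3): δ = 95.80°  ·
antipodal pairs: 4

count = 4; pairs: (0,1), (0,2), (0,3), (1,3)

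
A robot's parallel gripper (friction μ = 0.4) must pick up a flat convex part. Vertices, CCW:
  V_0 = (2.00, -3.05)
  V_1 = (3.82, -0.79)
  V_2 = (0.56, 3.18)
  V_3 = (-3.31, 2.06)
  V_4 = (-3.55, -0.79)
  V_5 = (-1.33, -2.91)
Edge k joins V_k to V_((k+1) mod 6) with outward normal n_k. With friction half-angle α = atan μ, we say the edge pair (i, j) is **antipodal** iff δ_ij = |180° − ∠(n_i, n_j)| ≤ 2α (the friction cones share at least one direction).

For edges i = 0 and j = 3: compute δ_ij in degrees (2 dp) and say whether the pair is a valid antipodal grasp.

α = atan 0.4 = 21.80°;  2α = 43.60°
edge 0: e_0 = (+1.82, +2.26);  n_0 = (+0.7788, -0.6272)
edge 3: e_3 = (-0.24, -2.85);  n_3 = (-0.9965, +0.0839)
∠(n_0, n_3) = 145.97°
δ = |180° − 145.97°| = 34.03°
34.03° ≤ 2α = 43.60°  →  valid

δ = 34.03°, valid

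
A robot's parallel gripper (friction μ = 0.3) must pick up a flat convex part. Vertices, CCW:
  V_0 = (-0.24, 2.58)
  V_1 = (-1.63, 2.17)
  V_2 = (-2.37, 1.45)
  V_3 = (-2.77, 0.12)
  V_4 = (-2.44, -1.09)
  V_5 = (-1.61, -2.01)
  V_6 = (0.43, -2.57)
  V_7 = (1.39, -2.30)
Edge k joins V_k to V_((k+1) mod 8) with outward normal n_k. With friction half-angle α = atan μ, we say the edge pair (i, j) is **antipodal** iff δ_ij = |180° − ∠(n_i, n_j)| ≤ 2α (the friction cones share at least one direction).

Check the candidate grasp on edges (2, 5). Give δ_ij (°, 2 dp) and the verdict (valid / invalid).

α = atan 0.3 = 16.70°;  2α = 33.40°
edge 2: e_2 = (-0.40, -1.33);  n_2 = (-0.9576, +0.2880)
edge 5: e_5 = (+2.04, -0.56);  n_5 = (-0.2647, -0.9643)
∠(n_2, n_5) = 91.39°
δ = |180° − 91.39°| = 88.61°
88.61° > 2α = 33.40°  →  invalid

δ = 88.61°, invalid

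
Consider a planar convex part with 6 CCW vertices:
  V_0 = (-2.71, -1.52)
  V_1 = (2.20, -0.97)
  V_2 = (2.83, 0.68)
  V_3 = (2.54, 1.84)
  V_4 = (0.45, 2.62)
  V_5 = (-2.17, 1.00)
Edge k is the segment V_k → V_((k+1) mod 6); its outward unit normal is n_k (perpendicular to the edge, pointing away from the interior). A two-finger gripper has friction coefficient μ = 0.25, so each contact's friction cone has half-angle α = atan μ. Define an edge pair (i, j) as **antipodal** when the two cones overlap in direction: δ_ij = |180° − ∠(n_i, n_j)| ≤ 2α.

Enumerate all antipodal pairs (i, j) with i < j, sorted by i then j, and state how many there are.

α = atan 0.25 = 14.04°;  2α = 28.07°
n_0 = (+0.1113, -0.9938)
n_1 = (+0.9342, -0.3567)
n_2 = (+0.9701, +0.2425)
n_3 = (+0.3496, +0.9369)
n_4 = (-0.5259, +0.8505)
n_5 = (-0.9778, +0.2095)
  (0,1): δ = 117.29°  ·
  (0,2): δ = 82.36°  ·
  (0,3): δ = 26.86°  ✓
  (0,4): δ = 25.34°  ✓
  (0,5): δ = 71.51°  ·
  (1,2): δ = 145.07°  ·
  (1,3): δ = 89.57°  ·
  (1,4): δ = 37.37°  ·
  (1,5): δ = 8.80°  ✓
  (2,3): δ = 124.50°  ·
  (2,4): δ = 72.31°  ·
  (2,5): δ = 26.13°  ✓
  (3,4): δ = 127.80°  ·
  (3,5): δ = 81.63°  ·
  (4,5): δ = 133.82°  ·
antipodal pairs: 4

count = 4; pairs: (0,3), (0,4), (1,5), (2,5)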